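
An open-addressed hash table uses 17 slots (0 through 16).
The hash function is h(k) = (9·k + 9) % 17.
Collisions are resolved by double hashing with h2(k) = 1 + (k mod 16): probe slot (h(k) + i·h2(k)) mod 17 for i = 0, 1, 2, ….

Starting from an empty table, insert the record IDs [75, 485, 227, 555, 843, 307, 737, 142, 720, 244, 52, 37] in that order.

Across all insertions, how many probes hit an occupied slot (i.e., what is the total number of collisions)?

7

75 hashes to 4; slot 4 is free → place at 4.
485 hashes to 5; slot 5 is free → place at 5.
227 hashes to 12; slot 12 is free → place at 12.
555 hashes to 6; slot 6 is free → place at 6.
843 hashes to 14; slot 14 is free → place at 14.
307 hashes to 1; slot 1 is free → place at 1.
737 hashes to 12, h2=2; 12,14 taken → place at 16.
142 hashes to 12, h2=15; 12 taken → place at 10.
720 hashes to 12, h2=1; 12 taken → place at 13.
244 hashes to 12, h2=5; 12 taken → place at 0.
52 hashes to 1, h2=5; 1,6 taken → place at 11.
37 hashes to 2; slot 2 is free → place at 2.
Table: [244, 307, 37, ., 75, 485, 555, ., ., ., 142, 52, 227, 720, 843, ., 737]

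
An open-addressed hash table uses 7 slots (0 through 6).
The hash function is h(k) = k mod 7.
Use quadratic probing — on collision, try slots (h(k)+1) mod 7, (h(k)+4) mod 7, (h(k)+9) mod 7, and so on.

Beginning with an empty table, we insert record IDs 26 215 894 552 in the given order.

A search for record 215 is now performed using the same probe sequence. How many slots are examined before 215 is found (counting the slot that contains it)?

2

26 hashes to 5; slot 5 is free → place at 5.
215 hashes to 5; 5 taken → place at 6.
894 hashes to 5; 5,6 taken → place at 2.
552 hashes to 6; 6 taken → place at 0.
Table: [552, —, 894, —, —, 26, 215]
Lookup 215: h=5, probe 5,6 → found at 6.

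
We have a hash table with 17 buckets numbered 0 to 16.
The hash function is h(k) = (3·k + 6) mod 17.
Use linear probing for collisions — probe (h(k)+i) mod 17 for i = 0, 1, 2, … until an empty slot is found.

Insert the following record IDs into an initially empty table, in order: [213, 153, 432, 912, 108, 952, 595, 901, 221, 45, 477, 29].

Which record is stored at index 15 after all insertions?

29

213 hashes to 16; slot 16 is free => place at 16.
153 hashes to 6; slot 6 is free => place at 6.
432 hashes to 10; slot 10 is free => place at 10.
912 hashes to 5; slot 5 is free => place at 5.
108 hashes to 7; slot 7 is free => place at 7.
952 hashes to 6; 6,7 taken => place at 8.
595 hashes to 6; 6,7,8 taken => place at 9.
901 hashes to 6; 6,7,8,9,10 taken => place at 11.
221 hashes to 6; 6,7,8,9,10,11 taken => place at 12.
45 hashes to 5; 5,6,7,8,9,10,11,12 taken => place at 13.
477 hashes to 9; 9,10,11,12,13 taken => place at 14.
29 hashes to 8; 8,9,10,11,12,13,14 taken => place at 15.
Table: [., ., ., ., ., 912, 153, 108, 952, 595, 432, 901, 221, 45, 477, 29, 213]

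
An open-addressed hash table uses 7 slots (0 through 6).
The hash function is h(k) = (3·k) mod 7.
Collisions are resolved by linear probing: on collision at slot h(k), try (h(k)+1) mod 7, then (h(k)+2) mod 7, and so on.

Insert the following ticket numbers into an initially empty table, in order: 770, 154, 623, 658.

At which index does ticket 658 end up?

3

Insert 770: h=0, slot 0 empty -> index 0.
Insert 154: h=0, slot 0 occupied -> index 1.
Insert 623: h=0, slots 0,1 occupied -> index 2.
Insert 658: h=0, slots 0,1,2 occupied -> index 3.
Table: [770, 154, 623, 658, ., ., .]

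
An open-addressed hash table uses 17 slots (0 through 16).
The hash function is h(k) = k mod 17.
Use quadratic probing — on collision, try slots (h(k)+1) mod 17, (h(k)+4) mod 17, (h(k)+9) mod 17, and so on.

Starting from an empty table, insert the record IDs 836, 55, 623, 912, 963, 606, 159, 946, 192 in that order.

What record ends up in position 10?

606

836: h=3 → slot 3
55: h=4 → slot 4
623: h=11 → slot 11
912: h=11, probe 11,12 → slot 12
963: h=11, probe 11,12,15 → slot 15
606: h=11, probe 11,12,15,3,10 → slot 10
159: h=6 → slot 6
946: h=11, probe 11,12,15,3,10,2 → slot 2
192: h=5 → slot 5
Table: [., ., 946, 836, 55, 192, 159, ., ., ., 606, 623, 912, ., ., 963, .]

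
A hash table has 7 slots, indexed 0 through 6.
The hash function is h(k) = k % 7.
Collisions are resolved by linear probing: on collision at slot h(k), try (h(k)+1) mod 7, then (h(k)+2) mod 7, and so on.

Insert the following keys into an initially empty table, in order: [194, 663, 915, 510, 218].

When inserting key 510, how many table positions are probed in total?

Insert 194: h=5, slot 5 empty → index 5.
Insert 663: h=5, slot 5 occupied → index 6.
Insert 915: h=5, slots 5,6 occupied → index 0.
Insert 510: h=6, slots 6,0 occupied → index 1.
Insert 218: h=1, slot 1 occupied → index 2.
Table: [915, 510, 218, _, _, 194, 663]

3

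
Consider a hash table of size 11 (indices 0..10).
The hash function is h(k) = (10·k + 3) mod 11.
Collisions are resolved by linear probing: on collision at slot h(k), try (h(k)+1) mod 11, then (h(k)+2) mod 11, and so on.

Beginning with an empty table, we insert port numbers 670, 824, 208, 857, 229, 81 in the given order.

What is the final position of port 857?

7

670: h=4 → slot 4
824: h=4, probe 4,5 → slot 5
208: h=4, probe 4,5,6 → slot 6
857: h=4, probe 4,5,6,7 → slot 7
229: h=5, probe 5,6,7,8 → slot 8
81: h=10 → slot 10
Table: [., ., ., ., 670, 824, 208, 857, 229, ., 81]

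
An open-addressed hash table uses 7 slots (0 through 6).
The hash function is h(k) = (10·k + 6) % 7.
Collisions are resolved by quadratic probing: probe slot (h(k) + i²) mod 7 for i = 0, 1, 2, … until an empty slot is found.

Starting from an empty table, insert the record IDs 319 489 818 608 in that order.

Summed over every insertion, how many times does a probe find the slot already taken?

319 hashes to 4; slot 4 is free → place at 4.
489 hashes to 3; slot 3 is free → place at 3.
818 hashes to 3; 3,4 taken → place at 0.
608 hashes to 3; 3,4,0 taken → place at 5.
Table: [818, ., ., 489, 319, 608, .]

5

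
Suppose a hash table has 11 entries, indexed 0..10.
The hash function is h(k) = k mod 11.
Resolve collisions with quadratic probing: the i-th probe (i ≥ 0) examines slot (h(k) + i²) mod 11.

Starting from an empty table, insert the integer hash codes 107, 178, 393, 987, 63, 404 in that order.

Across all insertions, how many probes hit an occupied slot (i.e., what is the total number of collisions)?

11

107: h=8 -> slot 8
178: h=2 -> slot 2
393: h=8, probe 8,9 -> slot 9
987: h=8, probe 8,9,1 -> slot 1
63: h=8, probe 8,9,1,6 -> slot 6
404: h=8, probe 8,9,1,6,2,0 -> slot 0
Table: [404, 987, 178, -, -, -, 63, -, 107, 393, -]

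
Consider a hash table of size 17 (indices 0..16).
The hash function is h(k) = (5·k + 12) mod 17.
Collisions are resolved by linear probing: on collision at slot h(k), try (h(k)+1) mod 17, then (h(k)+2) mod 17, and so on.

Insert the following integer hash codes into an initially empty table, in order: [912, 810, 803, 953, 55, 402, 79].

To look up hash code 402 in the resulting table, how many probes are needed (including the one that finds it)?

912: h=16 → slot 16
810: h=16, probe 16,0 → slot 0
803: h=15 → slot 15
953: h=0, probe 0,1 → slot 1
55: h=15, probe 15,16,0,1,2 → slot 2
402: h=16, probe 16,0,1,2,3 → slot 3
79: h=16, probe 16,0,1,2,3,4 → slot 4
Table: [810, 953, 55, 402, 79, ., ., ., ., ., ., ., ., ., ., 803, 912]
Lookup 402: h=16, probe 16,0,1,2,3 → found at 3.

5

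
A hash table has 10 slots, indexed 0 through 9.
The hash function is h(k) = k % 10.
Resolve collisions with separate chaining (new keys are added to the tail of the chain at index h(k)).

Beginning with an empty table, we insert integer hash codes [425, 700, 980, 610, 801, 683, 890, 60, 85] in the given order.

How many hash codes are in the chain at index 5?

2

425 -> bucket 5
700 -> bucket 0
980 -> bucket 0 (collision)
610 -> bucket 0 (collision)
801 -> bucket 1
683 -> bucket 3
890 -> bucket 0 (collision)
60 -> bucket 0 (collision)
85 -> bucket 5 (collision)
Final buckets:
0: 700 -> 980 -> 610 -> 890 -> 60
1: 801
2: _
3: 683
4: _
5: 425 -> 85
6: _
7: _
8: _
9: _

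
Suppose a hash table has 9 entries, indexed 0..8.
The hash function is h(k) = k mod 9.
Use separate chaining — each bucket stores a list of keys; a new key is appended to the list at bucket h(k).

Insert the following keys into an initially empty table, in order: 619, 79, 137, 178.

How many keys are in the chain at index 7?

3

619 -> bucket 7
79 -> bucket 7 (collision)
137 -> bucket 2
178 -> bucket 7 (collision)
Final buckets:
0: _
1: _
2: 137
3: _
4: _
5: _
6: _
7: 619 -> 79 -> 178
8: _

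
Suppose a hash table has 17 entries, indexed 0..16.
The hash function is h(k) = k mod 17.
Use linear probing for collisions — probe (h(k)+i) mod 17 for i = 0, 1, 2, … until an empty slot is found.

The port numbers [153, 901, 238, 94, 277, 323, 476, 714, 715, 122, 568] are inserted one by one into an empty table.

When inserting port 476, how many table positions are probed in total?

5

153: h=0 -> slot 0
901: h=0, probe 0,1 -> slot 1
238: h=0, probe 0,1,2 -> slot 2
94: h=9 -> slot 9
277: h=5 -> slot 5
323: h=0, probe 0,1,2,3 -> slot 3
476: h=0, probe 0,1,2,3,4 -> slot 4
714: h=0, probe 0,1,2,3,4,5,6 -> slot 6
715: h=1, probe 1,2,3,4,5,6,7 -> slot 7
122: h=3, probe 3,4,5,6,7,8 -> slot 8
568: h=7, probe 7,8,9,10 -> slot 10
Table: [153, 901, 238, 323, 476, 277, 714, 715, 122, 94, 568, ., ., ., ., ., .]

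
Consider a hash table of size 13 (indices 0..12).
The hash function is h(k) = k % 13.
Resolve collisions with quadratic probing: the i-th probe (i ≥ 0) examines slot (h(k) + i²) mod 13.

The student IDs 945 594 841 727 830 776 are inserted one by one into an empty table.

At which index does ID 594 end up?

945: h=9 -> slot 9
594: h=9, probe 9,10 -> slot 10
841: h=9, probe 9,10,0 -> slot 0
727: h=12 -> slot 12
830: h=11 -> slot 11
776: h=9, probe 9,10,0,5 -> slot 5
Table: [841, _, _, _, _, 776, _, _, _, 945, 594, 830, 727]

10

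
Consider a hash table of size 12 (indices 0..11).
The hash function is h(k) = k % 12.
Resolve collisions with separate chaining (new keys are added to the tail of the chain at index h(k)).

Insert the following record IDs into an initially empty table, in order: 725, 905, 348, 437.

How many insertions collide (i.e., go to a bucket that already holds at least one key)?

2

Insert 725: h=5, bucket 5 empty -> new chain.
Insert 905: h=5, bucket 5 nonempty -> append to chain.
Insert 348: h=0, bucket 0 empty -> new chain.
Insert 437: h=5, bucket 5 nonempty -> append to chain.
Final buckets:
0: 348
1: ∅
2: ∅
3: ∅
4: ∅
5: 725 -> 905 -> 437
6: ∅
7: ∅
8: ∅
9: ∅
10: ∅
11: ∅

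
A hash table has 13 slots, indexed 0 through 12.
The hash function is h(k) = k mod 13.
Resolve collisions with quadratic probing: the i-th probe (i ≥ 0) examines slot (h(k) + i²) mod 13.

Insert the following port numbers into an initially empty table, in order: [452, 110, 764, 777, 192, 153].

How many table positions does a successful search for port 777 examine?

3

Insert 452: h=10, slot 10 empty -> index 10.
Insert 110: h=6, slot 6 empty -> index 6.
Insert 764: h=10, slot 10 occupied -> index 11.
Insert 777: h=10, slots 10,11 occupied -> index 1.
Insert 192: h=10, slots 10,11,1,6 occupied -> index 0.
Insert 153: h=10, slots 10,11,1,6,0 occupied -> index 9.
Table: [192, 777, ∅, ∅, ∅, ∅, 110, ∅, ∅, 153, 452, 764, ∅]
Lookup 777: h=10, probe 10,11,1 → found at 1.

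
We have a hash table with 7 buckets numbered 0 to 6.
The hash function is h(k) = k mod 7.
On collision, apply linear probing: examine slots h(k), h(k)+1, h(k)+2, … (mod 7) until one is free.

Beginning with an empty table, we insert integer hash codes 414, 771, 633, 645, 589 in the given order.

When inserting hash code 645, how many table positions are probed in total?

414 hashes to 1; slot 1 is free -> place at 1.
771 hashes to 1; 1 taken -> place at 2.
633 hashes to 3; slot 3 is free -> place at 3.
645 hashes to 1; 1,2,3 taken -> place at 4.
589 hashes to 1; 1,2,3,4 taken -> place at 5.
Table: [—, 414, 771, 633, 645, 589, —]

4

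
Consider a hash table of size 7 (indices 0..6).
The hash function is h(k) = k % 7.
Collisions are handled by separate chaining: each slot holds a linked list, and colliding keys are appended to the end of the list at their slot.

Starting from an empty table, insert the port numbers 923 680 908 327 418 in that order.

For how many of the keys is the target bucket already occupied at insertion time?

2

923 -> bucket 6
680 -> bucket 1
908 -> bucket 5
327 -> bucket 5 (collision)
418 -> bucket 5 (collision)
Final buckets:
0: _
1: 680
2: _
3: _
4: _
5: 908 -> 327 -> 418
6: 923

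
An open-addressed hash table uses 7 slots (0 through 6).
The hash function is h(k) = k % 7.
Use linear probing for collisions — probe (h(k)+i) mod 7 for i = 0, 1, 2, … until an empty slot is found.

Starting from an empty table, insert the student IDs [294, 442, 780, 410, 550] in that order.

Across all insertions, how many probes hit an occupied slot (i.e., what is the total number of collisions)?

294 hashes to 0; slot 0 is free => place at 0.
442 hashes to 1; slot 1 is free => place at 1.
780 hashes to 3; slot 3 is free => place at 3.
410 hashes to 4; slot 4 is free => place at 4.
550 hashes to 4; 4 taken => place at 5.
Table: [294, 442, —, 780, 410, 550, —]

1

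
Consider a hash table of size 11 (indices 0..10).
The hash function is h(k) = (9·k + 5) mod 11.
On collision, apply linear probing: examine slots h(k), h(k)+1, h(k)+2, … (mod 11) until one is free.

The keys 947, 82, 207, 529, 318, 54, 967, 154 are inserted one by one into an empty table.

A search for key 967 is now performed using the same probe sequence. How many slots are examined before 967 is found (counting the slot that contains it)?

Insert 947: h=3, slot 3 empty -> index 3.
Insert 82: h=6, slot 6 empty -> index 6.
Insert 207: h=9, slot 9 empty -> index 9.
Insert 529: h=3, slot 3 occupied -> index 4.
Insert 318: h=7, slot 7 empty -> index 7.
Insert 54: h=7, slot 7 occupied -> index 8.
Insert 967: h=7, slots 7,8,9 occupied -> index 10.
Insert 154: h=5, slot 5 empty -> index 5.
Table: [-, -, -, 947, 529, 154, 82, 318, 54, 207, 967]
Lookup 967: h=7, probe 7,8,9,10 → found at 10.

4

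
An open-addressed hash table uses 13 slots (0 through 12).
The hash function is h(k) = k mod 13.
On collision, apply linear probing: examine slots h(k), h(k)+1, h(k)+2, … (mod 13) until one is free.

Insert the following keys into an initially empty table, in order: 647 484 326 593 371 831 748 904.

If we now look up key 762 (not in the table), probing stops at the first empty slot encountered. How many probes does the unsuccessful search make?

6

647: h=10 -> slot 10
484: h=3 -> slot 3
326: h=1 -> slot 1
593: h=8 -> slot 8
371: h=7 -> slot 7
831: h=12 -> slot 12
748: h=7, probe 7,8,9 -> slot 9
904: h=7, probe 7,8,9,10,11 -> slot 11
Table: [_, 326, _, 484, _, _, _, 371, 593, 748, 647, 904, 831]
Lookup 762: h=8, probe 8,9,10,11,12,0 → slot 0 empty, not found.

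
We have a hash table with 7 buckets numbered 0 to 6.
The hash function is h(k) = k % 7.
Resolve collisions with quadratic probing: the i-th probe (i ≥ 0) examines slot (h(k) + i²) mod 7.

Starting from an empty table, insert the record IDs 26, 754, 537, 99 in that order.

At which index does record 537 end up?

26 hashes to 5; slot 5 is free -> place at 5.
754 hashes to 5; 5 taken -> place at 6.
537 hashes to 5; 5,6 taken -> place at 2.
99 hashes to 1; slot 1 is free -> place at 1.
Table: [., 99, 537, ., ., 26, 754]

2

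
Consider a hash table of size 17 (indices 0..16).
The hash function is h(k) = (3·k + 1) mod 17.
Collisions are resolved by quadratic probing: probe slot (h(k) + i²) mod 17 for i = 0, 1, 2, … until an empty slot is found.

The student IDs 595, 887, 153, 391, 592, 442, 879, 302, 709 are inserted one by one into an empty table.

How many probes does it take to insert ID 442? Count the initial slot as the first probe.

5

Insert 595: h=1, slot 1 empty -> index 1.
Insert 887: h=10, slot 10 empty -> index 10.
Insert 153: h=1, slot 1 occupied -> index 2.
Insert 391: h=1, slots 1,2 occupied -> index 5.
Insert 592: h=9, slot 9 empty -> index 9.
Insert 442: h=1, slots 1,2,5,10 occupied -> index 0.
Insert 879: h=3, slot 3 empty -> index 3.
Insert 302: h=6, slot 6 empty -> index 6.
Insert 709: h=3, slot 3 occupied -> index 4.
Table: [442, 595, 153, 879, 709, 391, 302, -, -, 592, 887, -, -, -, -, -, -]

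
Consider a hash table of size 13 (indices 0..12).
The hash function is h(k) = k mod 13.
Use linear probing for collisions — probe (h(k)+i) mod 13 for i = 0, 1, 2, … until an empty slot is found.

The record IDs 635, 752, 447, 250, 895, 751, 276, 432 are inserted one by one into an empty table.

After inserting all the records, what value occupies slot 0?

895

635: h=11 → slot 11
752: h=11, probe 11,12 → slot 12
447: h=5 → slot 5
250: h=3 → slot 3
895: h=11, probe 11,12,0 → slot 0
751: h=10 → slot 10
276: h=3, probe 3,4 → slot 4
432: h=3, probe 3,4,5,6 → slot 6
Table: [895, -, -, 250, 276, 447, 432, -, -, -, 751, 635, 752]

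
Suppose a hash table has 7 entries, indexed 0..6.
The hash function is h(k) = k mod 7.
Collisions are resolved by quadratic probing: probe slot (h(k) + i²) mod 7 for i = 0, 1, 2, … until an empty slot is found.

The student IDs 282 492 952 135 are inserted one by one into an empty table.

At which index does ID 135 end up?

282 hashes to 2; slot 2 is free => place at 2.
492 hashes to 2; 2 taken => place at 3.
952 hashes to 0; slot 0 is free => place at 0.
135 hashes to 2; 2,3 taken => place at 6.
Table: [952, -, 282, 492, -, -, 135]

6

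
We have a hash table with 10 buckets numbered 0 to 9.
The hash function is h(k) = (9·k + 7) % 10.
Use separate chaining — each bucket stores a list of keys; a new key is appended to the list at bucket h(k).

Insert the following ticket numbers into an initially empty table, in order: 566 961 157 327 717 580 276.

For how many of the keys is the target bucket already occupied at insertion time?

3

566 -> bucket 1
961 -> bucket 6
157 -> bucket 0
327 -> bucket 0 (collision)
717 -> bucket 0 (collision)
580 -> bucket 7
276 -> bucket 1 (collision)
Final buckets:
0: 157 -> 327 -> 717
1: 566 -> 276
2: ∅
3: ∅
4: ∅
5: ∅
6: 961
7: 580
8: ∅
9: ∅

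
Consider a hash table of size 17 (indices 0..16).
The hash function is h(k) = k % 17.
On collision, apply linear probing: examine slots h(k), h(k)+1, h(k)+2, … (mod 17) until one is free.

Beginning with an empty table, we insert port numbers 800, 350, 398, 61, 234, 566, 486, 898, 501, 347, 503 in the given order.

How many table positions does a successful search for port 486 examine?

Insert 800: h=1, slot 1 empty => index 1.
Insert 350: h=10, slot 10 empty => index 10.
Insert 398: h=7, slot 7 empty => index 7.
Insert 61: h=10, slot 10 occupied => index 11.
Insert 234: h=13, slot 13 empty => index 13.
Insert 566: h=5, slot 5 empty => index 5.
Insert 486: h=10, slots 10,11 occupied => index 12.
Insert 898: h=14, slot 14 empty => index 14.
Insert 501: h=8, slot 8 empty => index 8.
Insert 347: h=7, slots 7,8 occupied => index 9.
Insert 503: h=10, slots 10,11,12,13,14 occupied => index 15.
Table: [-, 800, -, -, -, 566, -, 398, 501, 347, 350, 61, 486, 234, 898, 503, -]
Lookup 486: h=10, probe 10,11,12 → found at 12.

3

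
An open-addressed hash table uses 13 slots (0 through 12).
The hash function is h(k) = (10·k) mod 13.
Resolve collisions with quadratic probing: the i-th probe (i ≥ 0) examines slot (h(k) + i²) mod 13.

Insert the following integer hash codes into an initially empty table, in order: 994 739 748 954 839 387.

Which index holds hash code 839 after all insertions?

994 hashes to 8; slot 8 is free -> place at 8.
739 hashes to 6; slot 6 is free -> place at 6.
748 hashes to 5; slot 5 is free -> place at 5.
954 hashes to 11; slot 11 is free -> place at 11.
839 hashes to 5; 5,6 taken -> place at 9.
387 hashes to 9; 9 taken -> place at 10.
Table: [-, -, -, -, -, 748, 739, -, 994, 839, 387, 954, -]

9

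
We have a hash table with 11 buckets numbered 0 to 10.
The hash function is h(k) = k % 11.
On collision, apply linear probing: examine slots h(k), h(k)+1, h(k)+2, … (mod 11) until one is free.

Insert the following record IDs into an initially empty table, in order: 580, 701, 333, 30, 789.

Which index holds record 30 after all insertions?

10

Insert 580: h=8, slot 8 empty → index 8.
Insert 701: h=8, slot 8 occupied → index 9.
Insert 333: h=3, slot 3 empty → index 3.
Insert 30: h=8, slots 8,9 occupied → index 10.
Insert 789: h=8, slots 8,9,10 occupied → index 0.
Table: [789, ., ., 333, ., ., ., ., 580, 701, 30]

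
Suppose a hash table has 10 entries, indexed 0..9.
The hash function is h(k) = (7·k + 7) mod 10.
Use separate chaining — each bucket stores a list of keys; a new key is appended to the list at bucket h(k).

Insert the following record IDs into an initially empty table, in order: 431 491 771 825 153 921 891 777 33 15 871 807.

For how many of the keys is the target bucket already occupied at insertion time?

8

Insert 431: h=4, bucket 4 empty → new chain.
Insert 491: h=4, bucket 4 nonempty → append to chain.
Insert 771: h=4, bucket 4 nonempty → append to chain.
Insert 825: h=2, bucket 2 empty → new chain.
Insert 153: h=8, bucket 8 empty → new chain.
Insert 921: h=4, bucket 4 nonempty → append to chain.
Insert 891: h=4, bucket 4 nonempty → append to chain.
Insert 777: h=6, bucket 6 empty → new chain.
Insert 33: h=8, bucket 8 nonempty → append to chain.
Insert 15: h=2, bucket 2 nonempty → append to chain.
Insert 871: h=4, bucket 4 nonempty → append to chain.
Insert 807: h=6, bucket 6 nonempty → append to chain.
Final buckets:
0: _
1: _
2: 825 -> 15
3: _
4: 431 -> 491 -> 771 -> 921 -> 891 -> 871
5: _
6: 777 -> 807
7: _
8: 153 -> 33
9: _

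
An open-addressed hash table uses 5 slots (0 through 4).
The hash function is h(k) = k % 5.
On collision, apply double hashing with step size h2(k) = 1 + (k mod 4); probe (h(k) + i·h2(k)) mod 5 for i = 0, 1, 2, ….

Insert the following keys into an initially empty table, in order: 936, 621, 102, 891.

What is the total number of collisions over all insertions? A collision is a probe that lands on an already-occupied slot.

2

936: h=1 => slot 1
621: h=1, h2=2, probe 1,3 => slot 3
102: h=2 => slot 2
891: h=1, h2=4, probe 1,0 => slot 0
Table: [891, 936, 102, 621, ∅]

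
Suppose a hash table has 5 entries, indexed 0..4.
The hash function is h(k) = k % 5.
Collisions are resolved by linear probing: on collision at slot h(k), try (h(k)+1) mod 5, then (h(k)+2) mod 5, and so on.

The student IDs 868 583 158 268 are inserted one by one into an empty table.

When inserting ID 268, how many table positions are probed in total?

868: h=3 → slot 3
583: h=3, probe 3,4 → slot 4
158: h=3, probe 3,4,0 → slot 0
268: h=3, probe 3,4,0,1 → slot 1
Table: [158, 268, ∅, 868, 583]

4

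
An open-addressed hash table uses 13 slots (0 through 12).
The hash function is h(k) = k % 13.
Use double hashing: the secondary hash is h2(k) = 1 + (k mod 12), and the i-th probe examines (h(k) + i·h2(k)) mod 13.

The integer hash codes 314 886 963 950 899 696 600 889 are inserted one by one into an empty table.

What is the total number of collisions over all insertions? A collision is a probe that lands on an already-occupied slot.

314: h=2 → slot 2
886: h=2, h2=11, probe 2,0 → slot 0
963: h=1 → slot 1
950: h=1, h2=3, probe 1,4 → slot 4
899: h=2, h2=12, probe 2,1,0,12 → slot 12
696: h=7 → slot 7
600: h=2, h2=1, probe 2,3 → slot 3
889: h=5 → slot 5
Table: [886, 963, 314, 600, 950, 889, _, 696, _, _, _, _, 899]

6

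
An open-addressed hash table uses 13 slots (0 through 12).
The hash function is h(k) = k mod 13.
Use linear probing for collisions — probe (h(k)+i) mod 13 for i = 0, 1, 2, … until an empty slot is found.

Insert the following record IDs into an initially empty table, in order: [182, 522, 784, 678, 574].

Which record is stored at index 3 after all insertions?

Insert 182: h=0, slot 0 empty → index 0.
Insert 522: h=2, slot 2 empty → index 2.
Insert 784: h=4, slot 4 empty → index 4.
Insert 678: h=2, slot 2 occupied → index 3.
Insert 574: h=2, slots 2,3,4 occupied → index 5.
Table: [182, ∅, 522, 678, 784, 574, ∅, ∅, ∅, ∅, ∅, ∅, ∅]

678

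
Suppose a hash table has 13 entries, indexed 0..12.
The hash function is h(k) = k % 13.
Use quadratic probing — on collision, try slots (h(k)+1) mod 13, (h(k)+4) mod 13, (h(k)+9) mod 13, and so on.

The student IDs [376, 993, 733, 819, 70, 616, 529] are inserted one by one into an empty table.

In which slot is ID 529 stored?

10

Insert 376: h=12, slot 12 empty => index 12.
Insert 993: h=5, slot 5 empty => index 5.
Insert 733: h=5, slot 5 occupied => index 6.
Insert 819: h=0, slot 0 empty => index 0.
Insert 70: h=5, slots 5,6 occupied => index 9.
Insert 616: h=5, slots 5,6,9 occupied => index 1.
Insert 529: h=9, slot 9 occupied => index 10.
Table: [819, 616, _, _, _, 993, 733, _, _, 70, 529, _, 376]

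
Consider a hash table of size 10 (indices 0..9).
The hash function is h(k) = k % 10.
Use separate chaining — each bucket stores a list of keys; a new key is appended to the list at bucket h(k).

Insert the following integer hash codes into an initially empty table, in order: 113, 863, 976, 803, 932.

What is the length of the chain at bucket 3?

3

113 -> bucket 3
863 -> bucket 3 (collision)
976 -> bucket 6
803 -> bucket 3 (collision)
932 -> bucket 2
Final buckets:
0: ∅
1: ∅
2: 932
3: 113 -> 863 -> 803
4: ∅
5: ∅
6: 976
7: ∅
8: ∅
9: ∅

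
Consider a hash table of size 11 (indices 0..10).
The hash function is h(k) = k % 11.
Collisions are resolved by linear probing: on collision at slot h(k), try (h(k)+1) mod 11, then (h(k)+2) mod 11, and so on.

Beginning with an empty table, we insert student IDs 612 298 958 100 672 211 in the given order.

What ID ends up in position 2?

612 hashes to 7; slot 7 is free -> place at 7.
298 hashes to 1; slot 1 is free -> place at 1.
958 hashes to 1; 1 taken -> place at 2.
100 hashes to 1; 1,2 taken -> place at 3.
672 hashes to 1; 1,2,3 taken -> place at 4.
211 hashes to 2; 2,3,4 taken -> place at 5.
Table: [., 298, 958, 100, 672, 211, ., 612, ., ., .]

958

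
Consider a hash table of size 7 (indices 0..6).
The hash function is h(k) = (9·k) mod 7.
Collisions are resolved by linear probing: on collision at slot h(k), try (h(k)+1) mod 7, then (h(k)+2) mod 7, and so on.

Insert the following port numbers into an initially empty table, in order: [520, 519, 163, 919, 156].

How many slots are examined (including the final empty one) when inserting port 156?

520: h=4 -> slot 4
519: h=2 -> slot 2
163: h=4, probe 4,5 -> slot 5
919: h=4, probe 4,5,6 -> slot 6
156: h=4, probe 4,5,6,0 -> slot 0
Table: [156, -, 519, -, 520, 163, 919]

4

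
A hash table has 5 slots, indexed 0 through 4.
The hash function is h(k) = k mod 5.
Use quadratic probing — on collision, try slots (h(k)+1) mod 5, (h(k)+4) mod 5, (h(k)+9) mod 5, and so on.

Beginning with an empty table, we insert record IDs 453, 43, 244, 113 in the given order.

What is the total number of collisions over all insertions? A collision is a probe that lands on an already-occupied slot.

4

Insert 453: h=3, slot 3 empty -> index 3.
Insert 43: h=3, slot 3 occupied -> index 4.
Insert 244: h=4, slot 4 occupied -> index 0.
Insert 113: h=3, slots 3,4 occupied -> index 2.
Table: [244, —, 113, 453, 43]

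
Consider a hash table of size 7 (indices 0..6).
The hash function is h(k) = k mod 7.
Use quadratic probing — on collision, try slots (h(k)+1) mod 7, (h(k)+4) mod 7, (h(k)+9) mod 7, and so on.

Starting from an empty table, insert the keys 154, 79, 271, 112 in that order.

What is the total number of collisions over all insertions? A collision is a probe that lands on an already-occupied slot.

1

154: h=0 -> slot 0
79: h=2 -> slot 2
271: h=5 -> slot 5
112: h=0, probe 0,1 -> slot 1
Table: [154, 112, 79, ∅, ∅, 271, ∅]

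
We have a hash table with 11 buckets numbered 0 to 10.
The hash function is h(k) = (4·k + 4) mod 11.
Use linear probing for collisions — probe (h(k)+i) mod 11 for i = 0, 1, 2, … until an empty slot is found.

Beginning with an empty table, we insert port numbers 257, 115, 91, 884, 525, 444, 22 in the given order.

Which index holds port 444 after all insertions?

257 hashes to 9; slot 9 is free => place at 9.
115 hashes to 2; slot 2 is free => place at 2.
91 hashes to 5; slot 5 is free => place at 5.
884 hashes to 9; 9 taken => place at 10.
525 hashes to 3; slot 3 is free => place at 3.
444 hashes to 9; 9,10 taken => place at 0.
22 hashes to 4; slot 4 is free => place at 4.
Table: [444, ∅, 115, 525, 22, 91, ∅, ∅, ∅, 257, 884]

0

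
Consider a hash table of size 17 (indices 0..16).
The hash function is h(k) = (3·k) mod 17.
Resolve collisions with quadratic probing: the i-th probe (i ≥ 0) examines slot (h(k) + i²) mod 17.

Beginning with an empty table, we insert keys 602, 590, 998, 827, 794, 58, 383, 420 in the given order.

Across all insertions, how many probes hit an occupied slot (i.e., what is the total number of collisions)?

602 hashes to 4; slot 4 is free → place at 4.
590 hashes to 2; slot 2 is free → place at 2.
998 hashes to 2; 2 taken → place at 3.
827 hashes to 16; slot 16 is free → place at 16.
794 hashes to 2; 2,3 taken → place at 6.
58 hashes to 4; 4 taken → place at 5.
383 hashes to 10; slot 10 is free → place at 10.
420 hashes to 2; 2,3,6 taken → place at 11.
Table: [-, -, 590, 998, 602, 58, 794, -, -, -, 383, 420, -, -, -, -, 827]

7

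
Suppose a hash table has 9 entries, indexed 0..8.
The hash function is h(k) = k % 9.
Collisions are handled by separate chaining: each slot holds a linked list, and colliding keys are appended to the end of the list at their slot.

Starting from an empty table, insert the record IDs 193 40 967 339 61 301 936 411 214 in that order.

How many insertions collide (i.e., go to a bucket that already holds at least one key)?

5

Insert 193: h=4, bucket 4 empty → new chain.
Insert 40: h=4, bucket 4 nonempty → append to chain.
Insert 967: h=4, bucket 4 nonempty → append to chain.
Insert 339: h=6, bucket 6 empty → new chain.
Insert 61: h=7, bucket 7 empty → new chain.
Insert 301: h=4, bucket 4 nonempty → append to chain.
Insert 936: h=0, bucket 0 empty → new chain.
Insert 411: h=6, bucket 6 nonempty → append to chain.
Insert 214: h=7, bucket 7 nonempty → append to chain.
Final buckets:
0: 936
1: .
2: .
3: .
4: 193 -> 40 -> 967 -> 301
5: .
6: 339 -> 411
7: 61 -> 214
8: .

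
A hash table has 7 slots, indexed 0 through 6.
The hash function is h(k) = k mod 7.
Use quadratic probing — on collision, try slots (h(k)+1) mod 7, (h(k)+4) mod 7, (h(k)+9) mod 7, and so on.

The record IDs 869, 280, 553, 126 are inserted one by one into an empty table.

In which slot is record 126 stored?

2

869: h=1 -> slot 1
280: h=0 -> slot 0
553: h=0, probe 0,1,4 -> slot 4
126: h=0, probe 0,1,4,2 -> slot 2
Table: [280, 869, 126, —, 553, —, —]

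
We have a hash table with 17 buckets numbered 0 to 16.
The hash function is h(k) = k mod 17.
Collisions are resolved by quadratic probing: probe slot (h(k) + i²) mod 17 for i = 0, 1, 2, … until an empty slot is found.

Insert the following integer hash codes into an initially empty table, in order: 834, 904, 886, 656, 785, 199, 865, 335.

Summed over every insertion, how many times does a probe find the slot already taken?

2

Insert 834: h=1, slot 1 empty -> index 1.
Insert 904: h=3, slot 3 empty -> index 3.
Insert 886: h=2, slot 2 empty -> index 2.
Insert 656: h=10, slot 10 empty -> index 10.
Insert 785: h=3, slot 3 occupied -> index 4.
Insert 199: h=12, slot 12 empty -> index 12.
Insert 865: h=15, slot 15 empty -> index 15.
Insert 335: h=12, slot 12 occupied -> index 13.
Table: [_, 834, 886, 904, 785, _, _, _, _, _, 656, _, 199, 335, _, 865, _]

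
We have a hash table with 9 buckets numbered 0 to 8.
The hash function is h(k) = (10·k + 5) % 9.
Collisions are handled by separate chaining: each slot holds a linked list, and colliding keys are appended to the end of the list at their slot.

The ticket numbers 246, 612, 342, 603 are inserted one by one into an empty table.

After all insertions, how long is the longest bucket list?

3

Insert 246: h=8, bucket 8 empty → new chain.
Insert 612: h=5, bucket 5 empty → new chain.
Insert 342: h=5, bucket 5 nonempty → append to chain.
Insert 603: h=5, bucket 5 nonempty → append to chain.
Final buckets:
0: .
1: .
2: .
3: .
4: .
5: 612 -> 342 -> 603
6: .
7: .
8: 246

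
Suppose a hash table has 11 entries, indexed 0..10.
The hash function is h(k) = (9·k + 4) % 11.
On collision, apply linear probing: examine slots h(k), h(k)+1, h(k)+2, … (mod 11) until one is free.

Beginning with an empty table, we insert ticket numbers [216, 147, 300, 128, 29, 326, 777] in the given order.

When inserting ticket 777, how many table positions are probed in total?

5

Insert 216: h=1, slot 1 empty → index 1.
Insert 147: h=7, slot 7 empty → index 7.
Insert 300: h=9, slot 9 empty → index 9.
Insert 128: h=1, slot 1 occupied → index 2.
Insert 29: h=1, slots 1,2 occupied → index 3.
Insert 326: h=1, slots 1,2,3 occupied → index 4.
Insert 777: h=1, slots 1,2,3,4 occupied → index 5.
Table: [—, 216, 128, 29, 326, 777, —, 147, —, 300, —]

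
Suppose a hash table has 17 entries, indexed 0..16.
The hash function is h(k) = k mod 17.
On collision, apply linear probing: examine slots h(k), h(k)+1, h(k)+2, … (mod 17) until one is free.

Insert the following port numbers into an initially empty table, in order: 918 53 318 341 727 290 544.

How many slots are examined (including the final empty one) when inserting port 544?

918 hashes to 0; slot 0 is free → place at 0.
53 hashes to 2; slot 2 is free → place at 2.
318 hashes to 12; slot 12 is free → place at 12.
341 hashes to 1; slot 1 is free → place at 1.
727 hashes to 13; slot 13 is free → place at 13.
290 hashes to 1; 1,2 taken → place at 3.
544 hashes to 0; 0,1,2,3 taken → place at 4.
Table: [918, 341, 53, 290, 544, ∅, ∅, ∅, ∅, ∅, ∅, ∅, 318, 727, ∅, ∅, ∅]

5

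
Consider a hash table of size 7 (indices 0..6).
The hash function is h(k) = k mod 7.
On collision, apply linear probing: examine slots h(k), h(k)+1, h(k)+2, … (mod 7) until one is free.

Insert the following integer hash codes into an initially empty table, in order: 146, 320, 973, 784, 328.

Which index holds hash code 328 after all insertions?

2

Insert 146: h=6, slot 6 empty => index 6.
Insert 320: h=5, slot 5 empty => index 5.
Insert 973: h=0, slot 0 empty => index 0.
Insert 784: h=0, slot 0 occupied => index 1.
Insert 328: h=6, slots 6,0,1 occupied => index 2.
Table: [973, 784, 328, _, _, 320, 146]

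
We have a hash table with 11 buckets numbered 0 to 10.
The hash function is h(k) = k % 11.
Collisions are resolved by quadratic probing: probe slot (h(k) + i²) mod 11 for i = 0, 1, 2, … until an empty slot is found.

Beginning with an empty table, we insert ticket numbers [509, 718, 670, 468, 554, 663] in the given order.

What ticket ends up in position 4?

Insert 509: h=3, slot 3 empty -> index 3.
Insert 718: h=3, slot 3 occupied -> index 4.
Insert 670: h=10, slot 10 empty -> index 10.
Insert 468: h=6, slot 6 empty -> index 6.
Insert 554: h=4, slot 4 occupied -> index 5.
Insert 663: h=3, slots 3,4 occupied -> index 7.
Table: [—, —, —, 509, 718, 554, 468, 663, —, —, 670]

718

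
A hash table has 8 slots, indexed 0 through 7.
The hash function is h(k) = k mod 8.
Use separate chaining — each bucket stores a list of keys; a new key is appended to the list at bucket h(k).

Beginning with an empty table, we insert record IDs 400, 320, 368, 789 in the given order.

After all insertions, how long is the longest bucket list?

3

400 → bucket 0
320 → bucket 0 (collision)
368 → bucket 0 (collision)
789 → bucket 5
Final buckets:
0: 400 -> 320 -> 368
1: _
2: _
3: _
4: _
5: 789
6: _
7: _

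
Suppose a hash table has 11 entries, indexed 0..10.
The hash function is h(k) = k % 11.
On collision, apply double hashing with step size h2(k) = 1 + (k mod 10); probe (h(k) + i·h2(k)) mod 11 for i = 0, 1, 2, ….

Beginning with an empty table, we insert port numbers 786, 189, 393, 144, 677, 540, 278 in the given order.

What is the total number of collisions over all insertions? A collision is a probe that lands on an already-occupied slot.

4

Insert 786: h=5, slot 5 empty → index 5.
Insert 189: h=2, slot 2 empty → index 2.
Insert 393: h=8, slot 8 empty → index 8.
Insert 144: h=1, slot 1 empty → index 1.
Insert 677: h=6, slot 6 empty → index 6.
Insert 540: h=1, h2=1, slots 1,2 occupied → index 3.
Insert 278: h=3, h2=9, slots 3,1 occupied → index 10.
Table: [., 144, 189, 540, ., 786, 677, ., 393, ., 278]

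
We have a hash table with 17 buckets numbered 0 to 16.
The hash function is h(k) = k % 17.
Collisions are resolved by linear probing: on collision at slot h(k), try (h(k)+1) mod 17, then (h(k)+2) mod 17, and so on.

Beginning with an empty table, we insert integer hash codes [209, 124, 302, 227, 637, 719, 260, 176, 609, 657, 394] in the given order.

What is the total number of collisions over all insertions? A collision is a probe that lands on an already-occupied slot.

17

209: h=5 -> slot 5
124: h=5, probe 5,6 -> slot 6
302: h=13 -> slot 13
227: h=6, probe 6,7 -> slot 7
637: h=8 -> slot 8
719: h=5, probe 5,6,7,8,9 -> slot 9
260: h=5, probe 5,6,7,8,9,10 -> slot 10
176: h=6, probe 6,7,8,9,10,11 -> slot 11
609: h=14 -> slot 14
657: h=11, probe 11,12 -> slot 12
394: h=3 -> slot 3
Table: [—, —, —, 394, —, 209, 124, 227, 637, 719, 260, 176, 657, 302, 609, —, —]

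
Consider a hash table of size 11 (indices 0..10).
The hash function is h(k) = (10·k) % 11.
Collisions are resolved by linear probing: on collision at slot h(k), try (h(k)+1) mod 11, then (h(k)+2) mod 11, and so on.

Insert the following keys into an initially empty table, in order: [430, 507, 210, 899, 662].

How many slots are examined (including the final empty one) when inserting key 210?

430 hashes to 10; slot 10 is free => place at 10.
507 hashes to 10; 10 taken => place at 0.
210 hashes to 10; 10,0 taken => place at 1.
899 hashes to 3; slot 3 is free => place at 3.
662 hashes to 9; slot 9 is free => place at 9.
Table: [507, 210, —, 899, —, —, —, —, —, 662, 430]

3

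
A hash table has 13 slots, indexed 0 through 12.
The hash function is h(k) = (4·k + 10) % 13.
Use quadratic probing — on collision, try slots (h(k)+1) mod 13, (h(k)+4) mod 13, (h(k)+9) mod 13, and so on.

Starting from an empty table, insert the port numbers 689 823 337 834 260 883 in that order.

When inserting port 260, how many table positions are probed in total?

2

689 hashes to 10; slot 10 is free → place at 10.
823 hashes to 0; slot 0 is free → place at 0.
337 hashes to 6; slot 6 is free → place at 6.
834 hashes to 5; slot 5 is free → place at 5.
260 hashes to 10; 10 taken → place at 11.
883 hashes to 6; 6 taken → place at 7.
Table: [823, —, —, —, —, 834, 337, 883, —, —, 689, 260, —]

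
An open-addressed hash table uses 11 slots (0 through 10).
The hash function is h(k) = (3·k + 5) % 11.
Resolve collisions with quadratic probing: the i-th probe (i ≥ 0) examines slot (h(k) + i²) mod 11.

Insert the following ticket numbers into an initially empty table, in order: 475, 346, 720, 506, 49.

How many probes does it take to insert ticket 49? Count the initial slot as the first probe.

Insert 475: h=0, slot 0 empty => index 0.
Insert 346: h=9, slot 9 empty => index 9.
Insert 720: h=9, slot 9 occupied => index 10.
Insert 506: h=5, slot 5 empty => index 5.
Insert 49: h=9, slots 9,10 occupied => index 2.
Table: [475, ., 49, ., ., 506, ., ., ., 346, 720]

3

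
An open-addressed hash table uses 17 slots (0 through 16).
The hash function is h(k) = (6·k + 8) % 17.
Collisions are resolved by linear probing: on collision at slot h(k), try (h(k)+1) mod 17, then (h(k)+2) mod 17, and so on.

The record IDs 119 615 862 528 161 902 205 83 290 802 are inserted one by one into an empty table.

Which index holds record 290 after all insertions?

0

119 hashes to 8; slot 8 is free -> place at 8.
615 hashes to 9; slot 9 is free -> place at 9.
862 hashes to 12; slot 12 is free -> place at 12.
528 hashes to 14; slot 14 is free -> place at 14.
161 hashes to 5; slot 5 is free -> place at 5.
902 hashes to 14; 14 taken -> place at 15.
205 hashes to 14; 14,15 taken -> place at 16.
83 hashes to 13; slot 13 is free -> place at 13.
290 hashes to 14; 14,15,16 taken -> place at 0.
802 hashes to 9; 9 taken -> place at 10.
Table: [290, ∅, ∅, ∅, ∅, 161, ∅, ∅, 119, 615, 802, ∅, 862, 83, 528, 902, 205]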